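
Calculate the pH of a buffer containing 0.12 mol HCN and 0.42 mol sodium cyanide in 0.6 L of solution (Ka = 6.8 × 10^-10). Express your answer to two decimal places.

pKa = −log(6.8 × 10^-10) = 9.167
pH = pKa + log([A⁻]/[HA]) = 9.167 + log(0.42/0.12)
pH = 9.167 + (+0.544) = 9.71

pH = 9.71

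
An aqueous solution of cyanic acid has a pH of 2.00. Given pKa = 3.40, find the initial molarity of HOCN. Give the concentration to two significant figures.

C₀ = 2.6 × 10^-1 M

[H+] = 10^(-2.00) = 1.00 × 10^-2 M = x
Ka = 10^(−3.40) = 3.98 × 10^-4
Ka = x²/(C₀ − x) ⇒ C₀ = x + x²/Ka
C₀ = 1.00 × 10^-2 + (1.00 × 10^-2)²/(3.98 × 10^-4) = 2.61 × 10^-1 M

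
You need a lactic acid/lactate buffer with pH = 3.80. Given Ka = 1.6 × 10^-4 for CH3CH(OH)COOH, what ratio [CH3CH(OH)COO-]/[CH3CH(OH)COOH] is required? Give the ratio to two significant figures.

pKa = -log(1.6 × 10^-4) = 3.796
pH = pKa + log(r) ⇒ log(r) = 3.80 − 3.796 = +0.004
r = [CH3CH(OH)COO-]/[CH3CH(OH)COOH] = 10^(+0.004) = 1.01

ratio = 1.0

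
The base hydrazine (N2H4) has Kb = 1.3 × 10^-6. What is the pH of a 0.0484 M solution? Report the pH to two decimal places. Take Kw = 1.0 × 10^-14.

N2H4 + H2O ⇌ N2H5+ + OH-
From the ICE table, Kb = [OH-]²/(0.0484 − [OH-]) = 1.3 × 10^-6.
Assume [OH-] ≪ 0.0484: [OH-] ≈ √(1.3 × 10^-6 × 0.0484) = 2.51 × 10^-4 M
([OH-]/C₀ = 0.52% < 5%, so the approximation holds.)
pOH = −log(2.51 × 10^-4) = 3.60; pH = 14.00 − 3.60 = 10.40

pH = 10.40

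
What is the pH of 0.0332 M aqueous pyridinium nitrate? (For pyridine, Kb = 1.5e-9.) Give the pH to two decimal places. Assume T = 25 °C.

pH = 3.33

C5H5NH+ is the conjugate acid of the weak base C5H5N.
Ka = Kw/Kb = 1.0×10^-14 / 1.5 × 10^-9 = 6.67 × 10^-6
From the ICE table, Ka = x²/(0.0332 − x) = 6.67 × 10^-6.
Assume x ≪ 0.0332: x ≈ √(6.67 × 10^-6 × 0.0332) = 4.71 × 10^-4 M
pH = −log[H+] = −log(4.71 × 10^-4) = 3.33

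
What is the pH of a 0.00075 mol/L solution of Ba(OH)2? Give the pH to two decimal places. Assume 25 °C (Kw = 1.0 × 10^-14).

pH = 11.18

Ba(OH)2 is a strong base (each formula unit releases 2 OH-); [OH-] = 0.0015 M.
pOH = -log(0.0015) = 2.82
pH = 14.00 - 2.82 = 11.18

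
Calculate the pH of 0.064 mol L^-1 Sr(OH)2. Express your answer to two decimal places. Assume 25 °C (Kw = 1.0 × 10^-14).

Sr(OH)2 is a strong base (each formula unit releases 2 OH-); [OH-] = 0.128 M.
pOH = -log(0.128) = 0.89
pH = 14.00 - 0.89 = 13.11

pH = 13.11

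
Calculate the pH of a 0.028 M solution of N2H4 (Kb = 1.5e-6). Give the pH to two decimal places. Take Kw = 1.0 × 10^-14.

pH = 10.31

N2H4 + H2O ⇌ N2H5+ + OH-
Kb = x²/(0.028 − x) = 1.5 × 10^-6
Neglecting x in the denominator: x = √(1.5 × 10^-6 × 0.028) = 2.05 × 10^-4 M
(x/C₀ = 0.73% < 5%, so the approximation holds.)
pOH = 3.69, so pH = 14.00 − pOH = 10.31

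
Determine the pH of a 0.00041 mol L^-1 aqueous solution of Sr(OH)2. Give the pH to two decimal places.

pH = 10.91

Sr(OH)2 is a strong base (each formula unit releases 2 OH-); [OH-] = 0.00082 M.
pOH = -log(0.00082) = 3.09
pH = 14.00 - 3.09 = 10.91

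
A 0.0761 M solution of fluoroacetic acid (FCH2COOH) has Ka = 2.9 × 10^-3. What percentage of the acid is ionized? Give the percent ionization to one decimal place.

FCH2COOH ⇌ FCH2COO- + H+; let x = [H+] at equilibrium.
Solve x² + 0.0029x − 0.000221 = 0 → x = 1.35 × 10^-2 M
% ionization = x/C₀ × 100% = 1.35 × 10^-2/0.0761 × 100% = 17.7%

17.7%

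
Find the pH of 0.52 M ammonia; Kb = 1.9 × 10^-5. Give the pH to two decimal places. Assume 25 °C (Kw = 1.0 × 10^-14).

pH = 11.50

NH3 + H2O ⇌ NH4+ + OH-
From the ICE table, Kb = [OH-]²/(0.52 − [OH-]) = 1.9 × 10^-5.
Neglecting [OH-] in the denominator: [OH-] = √(1.9 × 10^-5 × 0.52) = 3.14 × 10^-3 M
([OH-]/C₀ = 0.6% < 5%, so the approximation holds.)
pOH = 2.50, so pH = 14.00 − pOH = 11.50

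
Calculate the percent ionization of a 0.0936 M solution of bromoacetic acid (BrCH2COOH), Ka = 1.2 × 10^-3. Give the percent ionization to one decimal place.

10.7%

BrCH2COOH ⇌ BrCH2COO- + H+; let x = [H+] at equilibrium.
Ka = x²/(C₀ − x); solving the quadratic gives x = 1.00 × 10^-2 M.
Fraction ionized = 1.00 × 10^-2 / 0.0936 = 0.1068 → 10.7%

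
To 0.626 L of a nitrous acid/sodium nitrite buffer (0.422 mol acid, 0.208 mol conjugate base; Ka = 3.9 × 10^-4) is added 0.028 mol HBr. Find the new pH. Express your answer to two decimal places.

After neutralization: n(HNO2) = 0.45 mol, n(NO2-) = 0.18 mol.
pKa = −log(3.9 × 10^-4) = 3.409
pH = pKa + log(n_NO2-/n_HNO2) = 3.409 + log(0.18/0.45) = 3.409 + (-0.398)

pH = 3.01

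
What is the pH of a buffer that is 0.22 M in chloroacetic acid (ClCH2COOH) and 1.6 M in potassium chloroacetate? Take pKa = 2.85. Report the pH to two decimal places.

Henderson–Hasselbalch: pH = pKa + log([ClCH2COO-]/[ClCH2COOH]) = 2.85 + log(1.6/0.22)
pH = 2.85 + (+0.862) = 3.71

pH = 3.71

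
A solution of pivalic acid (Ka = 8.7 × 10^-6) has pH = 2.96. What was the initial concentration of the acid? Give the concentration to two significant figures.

[H+] = 10^(-2.96) = 1.10 × 10^-3 M = x
Ka = x²/(C₀ − x) ⇒ C₀ = x + x²/Ka
C₀ = 1.10 × 10^-3 + (1.10 × 10^-3)²/(8.7 × 10^-6) = 1.40 × 10^-1 M

C₀ = 1.4 × 10^-1 M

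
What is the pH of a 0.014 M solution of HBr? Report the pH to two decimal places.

pH = 1.85

HBr is a strong acid and dissociates completely, so [H+] = 0.014 M.
pH = -log(0.014) = 1.85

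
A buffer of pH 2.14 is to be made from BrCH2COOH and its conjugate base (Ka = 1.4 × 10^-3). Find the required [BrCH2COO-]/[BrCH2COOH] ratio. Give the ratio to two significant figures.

ratio = 0.19

pKa = -log(1.4 × 10^-3) = 2.854
pH = pKa + log(r) ⇒ log(r) = 2.14 − 2.854 = -0.714
r = [BrCH2COO-]/[BrCH2COOH] = 10^(-0.714) = 0.193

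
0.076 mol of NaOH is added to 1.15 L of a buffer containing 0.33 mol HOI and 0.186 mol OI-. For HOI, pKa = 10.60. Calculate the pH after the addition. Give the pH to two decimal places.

pH = 10.61

After neutralization: n(HOI) = 0.254 mol, n(OI-) = 0.262 mol.
pH = pKa + log(n_OI-/n_HOI) = 10.60 + log(0.262/0.254) = 10.60 + (+0.013)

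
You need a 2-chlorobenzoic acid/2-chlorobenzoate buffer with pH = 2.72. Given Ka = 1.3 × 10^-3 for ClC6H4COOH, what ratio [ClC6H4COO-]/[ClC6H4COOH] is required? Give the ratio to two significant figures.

ratio = 0.68

pKa = -log(1.3 × 10^-3) = 2.886
pH = pKa + log(r) ⇒ log(r) = 2.72 − 2.886 = -0.166
r = [ClC6H4COO-]/[ClC6H4COOH] = 10^(-0.166) = 0.682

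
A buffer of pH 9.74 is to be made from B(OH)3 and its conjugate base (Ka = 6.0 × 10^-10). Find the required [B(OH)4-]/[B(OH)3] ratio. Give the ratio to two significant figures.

pKa = -log(6.0 × 10^-10) = 9.222
pH = pKa + log(r) ⇒ log(r) = 9.74 − 9.222 = +0.518
r = [B(OH)4-]/[B(OH)3] = 10^(+0.518) = 3.3

ratio = 3.3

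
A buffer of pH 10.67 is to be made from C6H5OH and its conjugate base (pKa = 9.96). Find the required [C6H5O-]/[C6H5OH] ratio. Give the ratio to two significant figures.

pH = pKa + log(r) ⇒ log(r) = 10.67 − 9.96 = +0.71
r = [C6H5O-]/[C6H5OH] = 10^(+0.71) = 5.13

ratio = 5.1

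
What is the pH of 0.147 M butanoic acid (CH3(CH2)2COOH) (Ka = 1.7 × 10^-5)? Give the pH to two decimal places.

CH3(CH2)2COOH ⇌ CH3(CH2)2COO- + H+
Let x = [H+] at equilibrium. Ka = x²/(0.147 − x).
Assume x ≪ 0.147: x ≈ √(1.7 × 10^-5 × 0.147) = 1.58 × 10^-3 M
pH = −log[H+] = −log(1.58 × 10^-3) = 2.80

pH = 2.80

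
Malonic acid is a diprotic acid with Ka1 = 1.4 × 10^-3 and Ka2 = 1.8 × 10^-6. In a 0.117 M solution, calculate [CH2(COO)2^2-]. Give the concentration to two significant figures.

First ionization gives [H+] ≈ [CH2(COOH)COO-] = 1.21 × 10^-2 M.
Second step: Ka2 = [H+][CH2(COO)2^2-]/[CH2(COOH)COO-] ≈ [CH2(COO)2^2-] (since [H+] ≈ [CH2(COOH)COO-]).
So [CH2(COO)2^2-] ≈ Ka2.

1.8 × 10^-6 M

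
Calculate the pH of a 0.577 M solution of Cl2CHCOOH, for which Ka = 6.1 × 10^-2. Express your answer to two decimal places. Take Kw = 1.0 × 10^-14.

Cl2CHCOOH ⇌ Cl2CHCOO- + H+
Ka = x²/(0.577 − x) = 6.1 × 10^-2
x is not negligible relative to C₀; solve x² + 0.061·x − 0.0352 = 0.
x = [−0.061 + √(0.061² + 0.141)]/2 = 1.60 × 10^-1 M
pH = −log(1.60 × 10^-1) = 0.80

pH = 0.80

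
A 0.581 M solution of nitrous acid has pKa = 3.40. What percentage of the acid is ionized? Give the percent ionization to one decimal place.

HNO2 ⇌ NO2- + H+; let x = [H+] at equilibrium.
Ka = 10^(−3.40) = 3.98 × 10^-4
x ≈ √(Ka·C₀) = √(3.98 × 10^-4 × 0.581) = 1.52 × 10^-2 M
Fraction ionized = 1.52 × 10^-2 / 0.581 = 0.0262 → 2.6%

2.6%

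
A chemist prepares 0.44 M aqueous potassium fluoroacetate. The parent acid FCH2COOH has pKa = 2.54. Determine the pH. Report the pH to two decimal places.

pH = 8.09

FCH2COO- is the conjugate base of the weak acid FCH2COOH.
Ka = 10^(−2.54) = 2.88 × 10^-3
Kb = Kw/Ka = 1.0×10^-14 / 2.88 × 10^-3 = 3.47 × 10^-12
From the ICE table, Kb = x²/(0.44 − x) = 3.47 × 10^-12.
Neglecting x in the denominator: x = √(3.47 × 10^-12 × 0.44) = 1.24 × 10^-6 M
Check: 0.00028% ionized — well under 5%, approximation valid.
pOH = −log(1.24 × 10^-6) = 5.91; pH = 14.00 − 5.91 = 8.09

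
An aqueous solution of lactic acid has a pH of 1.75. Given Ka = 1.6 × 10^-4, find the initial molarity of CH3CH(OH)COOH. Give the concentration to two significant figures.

[H+] = 10^(-1.75) = 1.78 × 10^-2 M = x
Ka = x²/(C₀ − x) ⇒ C₀ = x + x²/Ka
C₀ = 1.78 × 10^-2 + (1.78 × 10^-2)²/(1.6 × 10^-4) = 2.00 M

C₀ = 2.0 M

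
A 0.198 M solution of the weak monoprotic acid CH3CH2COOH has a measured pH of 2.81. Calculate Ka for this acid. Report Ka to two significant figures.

[H+] = 10^(-2.81) = 1.55 × 10^-3 M
At equilibrium [HA] = 0.198 − 1.55 × 10^-3 = 1.96 × 10^-1 M
Ka = [H+][A-]/[HA] = (1.55 × 10^-3)² / 1.96 × 10^-1 = 1.2 × 10^-5

Ka = 1.2 × 10^-5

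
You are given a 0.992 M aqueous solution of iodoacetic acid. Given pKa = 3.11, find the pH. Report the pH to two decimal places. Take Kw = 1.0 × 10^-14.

pH = 1.56

ICH2COOH ⇌ ICH2COO- + H+
Ka = 10^(−3.11) = 7.76 × 10^-4
Let x = [H+] at equilibrium. Ka = x²/(0.992 − x).
Neglecting x in the denominator: x = √(7.76 × 10^-4 × 0.992) = 2.77 × 10^-2 M
Check: 2.8% ionized — well under 5%, approximation valid.
pH = −log(2.77 × 10^-2) = 1.56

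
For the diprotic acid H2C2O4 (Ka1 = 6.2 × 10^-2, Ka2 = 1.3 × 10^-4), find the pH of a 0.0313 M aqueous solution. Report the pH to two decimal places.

pH = 1.64

Since Ka1 ≫ Ka2, the first ionization dominates [H+].
Ka1 = x²/(0.0313 − x) = 6.2 × 10^-2
Solving the quadratic: x = (−Ka1 + √(Ka1² + 4·Ka1·C₀))/2 = 2.29 × 10^-2 M
pH = −log(2.29 × 10^-2) = 1.64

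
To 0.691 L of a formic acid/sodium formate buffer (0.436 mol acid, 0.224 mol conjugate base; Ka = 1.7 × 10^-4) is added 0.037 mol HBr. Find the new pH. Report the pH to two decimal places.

Added H+ converts HCOO- to HCOOH: HCOOH → 0.473 mol, HCOO- → 0.187 mol.
pKa = −log(1.7 × 10^-4) = 3.770
Henderson–Hasselbalch with mole ratio 0.187/0.473: pH = 3.770 + (-0.403)

pH = 3.37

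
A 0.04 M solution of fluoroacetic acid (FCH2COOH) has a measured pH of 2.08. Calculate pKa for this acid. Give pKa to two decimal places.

pKa = 2.66

[H+] = 10^(-2.08) = 8.32 × 10^-3 M
At equilibrium [HA] = 0.04 − 8.32 × 10^-3 = 3.17 × 10^-2 M
Ka = [H+][A-]/[HA] = (8.32 × 10^-3)² / 3.17 × 10^-2 = 2.18 × 10^-3
pKa = -log(2.18 × 10^-3) = 2.66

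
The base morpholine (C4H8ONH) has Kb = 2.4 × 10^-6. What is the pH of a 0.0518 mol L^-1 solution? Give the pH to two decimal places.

pH = 10.55

C4H8ONH + H2O ⇌ C4H8ONH2+ + OH-
From the ICE table, Kb = [OH-]²/(0.0518 − [OH-]) = 2.4 × 10^-6.
Neglecting [OH-] in the denominator: [OH-] = √(2.4 × 10^-6 × 0.0518) = 3.53 × 10^-4 M
pOH = −log(3.53 × 10^-4) = 3.45; pH = 14.00 − 3.45 = 10.55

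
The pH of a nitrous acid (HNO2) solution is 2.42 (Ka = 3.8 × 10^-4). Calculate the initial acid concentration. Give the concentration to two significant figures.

C₀ = 4.2 × 10^-2 M

[H+] = 10^(-2.42) = 3.80 × 10^-3 M = x
Ka = x²/(C₀ − x) ⇒ C₀ = x + x²/Ka
C₀ = 3.80 × 10^-3 + (3.80 × 10^-3)²/(3.8 × 10^-4) = 4.18 × 10^-2 M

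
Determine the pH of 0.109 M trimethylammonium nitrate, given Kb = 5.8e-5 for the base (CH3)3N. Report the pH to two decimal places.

pH = 5.36

(CH3)3NH+ is the conjugate acid of the weak base (CH3)3N.
Ka = Kw/Kb = 1.0×10^-14 / 5.8 × 10^-5 = 1.72 × 10^-10
Ka = [H+]²/(0.109 − [H+]) = 1.72 × 10^-10
Neglecting [H+] in the denominator: [H+] = √(1.72 × 10^-10 × 0.109) = 4.33 × 10^-6 M
pH = −log(4.33 × 10^-6) = 5.36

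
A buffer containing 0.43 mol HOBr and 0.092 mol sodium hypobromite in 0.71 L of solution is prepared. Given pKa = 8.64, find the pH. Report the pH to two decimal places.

pH = 7.97

Using pH = pKa + log([base]/[acid]) with [base]/[acid] = 0.092/0.43:
pH = 8.64 + (-0.670) = 7.97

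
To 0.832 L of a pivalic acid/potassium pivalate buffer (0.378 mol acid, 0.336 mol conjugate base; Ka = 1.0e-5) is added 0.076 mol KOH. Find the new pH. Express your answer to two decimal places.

After neutralization: n((CH3)3CCOOH) = 0.302 mol, n((CH3)3CCOO-) = 0.412 mol.
pKa = −log(1.0 × 10^-5) = 5.000
Henderson–Hasselbalch with mole ratio 0.412/0.302: pH = 5.000 + (+0.135)

pH = 5.13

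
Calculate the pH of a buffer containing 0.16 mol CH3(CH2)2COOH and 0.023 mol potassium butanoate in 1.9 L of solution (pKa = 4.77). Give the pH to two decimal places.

Henderson–Hasselbalch: pH = pKa + log([CH3(CH2)2COO-]/[CH3(CH2)2COOH]) = 4.77 + log(0.023/0.16)
pH = 4.77 + (-0.842) = 3.93

pH = 3.93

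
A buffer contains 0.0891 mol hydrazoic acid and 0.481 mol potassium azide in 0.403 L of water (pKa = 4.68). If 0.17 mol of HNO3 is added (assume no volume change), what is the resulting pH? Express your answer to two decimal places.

After neutralization: n(HN3) = 0.259 mol, n(N3-) = 0.311 mol.
Henderson–Hasselbalch with mole ratio 0.311/0.259: pH = 4.68 + (+0.079)

pH = 4.76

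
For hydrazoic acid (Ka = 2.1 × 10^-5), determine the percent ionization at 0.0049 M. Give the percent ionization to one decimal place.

6.3%

HN3 ⇌ N3- + H+; let x = [H+] at equilibrium.
Ka = x²/(C₀ − x); solving the quadratic gives x = 3.10 × 10^-4 M.
% ionization = x/C₀ × 100% = 3.10 × 10^-4/0.0049 × 100% = 6.3%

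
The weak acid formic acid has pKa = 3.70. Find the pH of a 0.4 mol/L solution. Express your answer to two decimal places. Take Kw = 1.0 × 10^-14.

HCOOH ⇌ HCOO- + H+
Ka = 10^(−3.70) = 2.00 × 10^-4
Let x = [H+] at equilibrium. Ka = x²/(0.4 − x).
Assume x ≪ 0.4: x ≈ √(2.00 × 10^-4 × 0.4) = 8.94 × 10^-3 M
pH = −log[H+] = −log(8.94 × 10^-3) = 2.05

pH = 2.05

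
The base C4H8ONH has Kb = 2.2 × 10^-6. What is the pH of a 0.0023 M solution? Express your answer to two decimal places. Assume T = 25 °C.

pH = 9.85

C4H8ONH + H2O ⇌ C4H8ONH2+ + OH-
Let x = [OH-] at equilibrium. Kb = x²/(0.0023 − x).
Assume x ≪ 0.0023: x ≈ √(2.2 × 10^-6 × 0.0023) = 7.11 × 10^-5 M
Check: 3.1% ionized — well under 5%, approximation valid.
pOH = 4.15, so pH = 14.00 − pOH = 9.85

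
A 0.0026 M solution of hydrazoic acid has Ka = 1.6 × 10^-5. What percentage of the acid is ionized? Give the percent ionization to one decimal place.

7.5%

HN3 ⇌ N3- + H+; let x = [H+] at equilibrium.
Ka = x²/(C₀ − x); solving the quadratic gives x = 1.96 × 10^-4 M.
Fraction ionized = 1.96 × 10^-4 / 0.0026 = 0.0754 → 7.5%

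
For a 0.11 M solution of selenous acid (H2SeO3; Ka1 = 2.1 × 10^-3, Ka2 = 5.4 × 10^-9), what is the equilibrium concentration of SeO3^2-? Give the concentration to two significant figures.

5.4 × 10^-9 M

First ionization gives [H+] ≈ [HSeO3-] = 1.42 × 10^-2 M.
Second step: Ka2 = [H+][SeO3^2-]/[HSeO3-] ≈ [SeO3^2-] (since [H+] ≈ [HSeO3-]).
So [SeO3^2-] ≈ Ka2.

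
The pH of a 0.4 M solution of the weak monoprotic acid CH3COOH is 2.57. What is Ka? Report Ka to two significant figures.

[H+] = 10^(-2.57) = 2.69 × 10^-3 M
At equilibrium [HA] = 0.4 − 2.69 × 10^-3 = 3.97 × 10^-1 M
Ka = [H+][A-]/[HA] = (2.69 × 10^-3)² / 3.97 × 10^-1 = 1.8 × 10^-5

Ka = 1.8 × 10^-5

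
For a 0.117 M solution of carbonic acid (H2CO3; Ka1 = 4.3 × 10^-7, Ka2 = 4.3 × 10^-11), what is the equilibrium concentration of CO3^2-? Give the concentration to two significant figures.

First ionization gives [H+] ≈ [HCO3-] = 2.24 × 10^-4 M.
Second step: Ka2 = [H+][CO3^2-]/[HCO3-] ≈ [CO3^2-] (since [H+] ≈ [HCO3-]).
So [CO3^2-] ≈ Ka2.

4.3 × 10^-11 M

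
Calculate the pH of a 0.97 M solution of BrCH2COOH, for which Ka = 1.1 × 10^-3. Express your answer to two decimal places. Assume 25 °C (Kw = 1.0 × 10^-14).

BrCH2COOH ⇌ BrCH2COO- + H+
From the ICE table, Ka = [H+]²/(0.97 − [H+]) = 1.1 × 10^-3.
Assume [H+] ≪ 0.97: [H+] ≈ √(1.1 × 10^-3 × 0.97) = 3.27 × 10^-2 M
Check: 3.4% ionized — well under 5%, approximation valid.
pH = −log(3.27 × 10^-2) = 1.49

pH = 1.49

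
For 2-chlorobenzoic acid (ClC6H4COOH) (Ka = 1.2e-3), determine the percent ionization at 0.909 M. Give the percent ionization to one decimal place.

ClC6H4COOH ⇌ ClC6H4COO- + H+; let x = [H+] at equilibrium.
x ≈ √(Ka·C₀) = √(1.2 × 10^-3 × 0.909) = 3.30 × 10^-2 M
% ionization = x/C₀ × 100% = 3.30 × 10^-2/0.909 × 100% = 3.6%

3.6%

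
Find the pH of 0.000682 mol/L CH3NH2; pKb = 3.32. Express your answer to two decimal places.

pH = 10.58

CH3NH2 + H2O ⇌ CH3NH3+ + OH-
Kb = 10^(−3.32) = 4.79 × 10^-4
From the ICE table, Kb = [OH-]²/(0.000682 − [OH-]) = 4.79 × 10^-4.
The 5% rule fails; solving [OH-]² + Kb·[OH-] − Kb·C₀ = 0 exactly:
[OH-] = [−0.000479 + √(0.000479² + 1.31e-06)]/2 = 3.80 × 10^-4 M
pOH = −log(3.80 × 10^-4) = 3.42; pH = 14.00 − 3.42 = 10.58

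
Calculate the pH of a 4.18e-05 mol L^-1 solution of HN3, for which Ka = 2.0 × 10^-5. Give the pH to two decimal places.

HN3 ⇌ N3- + H+
From the ICE table, Ka = x²/(4.18e-05 − x) = 2.0 × 10^-5.
x is not negligible relative to C₀; solve x² + 2e-05·x − 8.36e-10 = 0.
x = (−Ka + √(Ka² + 4·Ka·C₀))/2 = 2.06 × 10^-5 M
pH = −log[H+] = −log(2.06 × 10^-5) = 4.69

pH = 4.69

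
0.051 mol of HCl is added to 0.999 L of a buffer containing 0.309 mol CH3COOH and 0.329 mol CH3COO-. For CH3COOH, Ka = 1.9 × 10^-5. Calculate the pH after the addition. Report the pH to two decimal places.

pH = 4.61

After neutralization: n(CH3COOH) = 0.36 mol, n(CH3COO-) = 0.278 mol.
pKa = −log(1.9 × 10^-5) = 4.721
pH = pKa + log([A⁻]/[HA]) = 4.721 + log(0.278/0.36) = 4.721 -0.112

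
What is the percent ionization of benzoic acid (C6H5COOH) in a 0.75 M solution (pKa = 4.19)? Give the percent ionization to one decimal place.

C6H5COOH ⇌ C6H5COO- + H+; let x = [H+] at equilibrium.
Ka = 10^(−4.19) = 6.46 × 10^-5
x ≈ √(Ka·C₀) = √(6.46 × 10^-5 × 0.75) = 6.96 × 10^-3 M
Fraction ionized = 6.96 × 10^-3 / 0.75 = 0.0093 → 0.9%

0.9%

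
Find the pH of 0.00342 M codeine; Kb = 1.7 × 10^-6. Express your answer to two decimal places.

C18H21NO3 + H2O ⇌ C18H22NO3+ + OH-
Kb = [OH-]²/(0.00342 − [OH-]) = 1.7 × 10^-6
Since Kb ≪ C₀, [OH-] ≈ √(Kb·C₀) = 7.62 × 10^-5 M.
pOH = −log(7.62 × 10^-5) = 4.12; pH = 14.00 − 4.12 = 9.88

pH = 9.88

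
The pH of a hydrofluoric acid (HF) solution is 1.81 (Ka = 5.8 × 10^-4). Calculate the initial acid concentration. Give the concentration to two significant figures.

[H+] = 10^(-1.81) = 1.55 × 10^-2 M = x
Ka = x²/(C₀ − x) ⇒ C₀ = x + x²/Ka
C₀ = 1.55 × 10^-2 + (1.55 × 10^-2)²/(5.8 × 10^-4) = 4.30 × 10^-1 M

C₀ = 4.3 × 10^-1 M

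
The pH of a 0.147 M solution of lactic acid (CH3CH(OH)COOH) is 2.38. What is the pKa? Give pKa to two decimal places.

[H+] = 10^(-2.38) = 4.17 × 10^-3 M
At equilibrium [HA] = 0.147 − 4.17 × 10^-3 = 1.43 × 10^-1 M
Ka = [H+][A-]/[HA] = (4.17 × 10^-3)² / 1.43 × 10^-1 = 1.22 × 10^-4
pKa = -log(1.22 × 10^-4) = 3.91

pKa = 3.91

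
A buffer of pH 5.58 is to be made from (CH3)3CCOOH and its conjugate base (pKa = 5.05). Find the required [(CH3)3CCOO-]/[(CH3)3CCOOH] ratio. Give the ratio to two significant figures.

pH = pKa + log(r) ⇒ log(r) = 5.58 − 5.05 = +0.53
r = [(CH3)3CCOO-]/[(CH3)3CCOOH] = 10^(+0.53) = 3.39

ratio = 3.4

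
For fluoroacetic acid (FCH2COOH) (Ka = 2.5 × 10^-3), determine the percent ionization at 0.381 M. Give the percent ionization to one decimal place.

FCH2COOH ⇌ FCH2COO- + H+; let x = [H+] at equilibrium.
Solve x² + 0.0025x − 0.000953 = 0 → x = 2.96 × 10^-2 M
Fraction ionized = 2.96 × 10^-2 / 0.381 = 0.0777 → 7.8%

7.8%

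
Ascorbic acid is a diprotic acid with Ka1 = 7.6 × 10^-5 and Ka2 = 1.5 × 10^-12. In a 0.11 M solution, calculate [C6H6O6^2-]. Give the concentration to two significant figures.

First ionization gives [H+] ≈ [HC6H6O6-] = 2.89 × 10^-3 M.
Second step: Ka2 = [H+][C6H6O6^2-]/[HC6H6O6-] ≈ [C6H6O6^2-] (since [H+] ≈ [HC6H6O6-]).
So [C6H6O6^2-] ≈ Ka2.

1.5 × 10^-12 M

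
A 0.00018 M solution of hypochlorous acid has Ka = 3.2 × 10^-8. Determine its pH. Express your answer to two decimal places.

pH = 5.62

HOCl ⇌ OCl- + H+
Ka = [H+]²/(0.00018 − [H+]) = 3.2 × 10^-8
Neglecting [H+] in the denominator: [H+] = √(3.2 × 10^-8 × 0.00018) = 2.40 × 10^-6 M
Check: 1.3% ionized — well under 5%, approximation valid.
pH = −log[H+] = −log(2.40 × 10^-6) = 5.62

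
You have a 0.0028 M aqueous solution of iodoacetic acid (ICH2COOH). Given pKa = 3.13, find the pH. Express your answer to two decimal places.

ICH2COOH ⇌ ICH2COO- + H+
Ka = 10^(−3.13) = 7.41 × 10^-4
Ka = [H+]²/(0.0028 − [H+]) = 7.41 × 10^-4
The 5% rule fails; solving [H+]² + Ka·[H+] − Ka·C₀ = 0 exactly:
[H+] = [−0.000741 + √(0.000741² + 8.3e-06)]/2 = 1.12 × 10^-3 M
pH = −log(1.12 × 10^-3) = 2.95

pH = 2.95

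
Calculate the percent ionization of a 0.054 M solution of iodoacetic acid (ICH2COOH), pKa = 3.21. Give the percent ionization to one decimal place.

10.1%

ICH2COOH ⇌ ICH2COO- + H+; let x = [H+] at equilibrium.
Ka = 10^(−3.21) = 6.17 × 10^-4
Ka = x²/(C₀ − x); solving the quadratic gives x = 5.47 × 10^-3 M.
% ionization = x/C₀ × 100% = 5.47 × 10^-3/0.054 × 100% = 10.1%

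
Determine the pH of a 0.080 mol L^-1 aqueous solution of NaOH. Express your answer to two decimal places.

NaOH is a strong base; [OH-] = 0.08 M.
pOH = -log(0.08) = 1.10
pH = 14.00 - 1.10 = 12.90

pH = 12.90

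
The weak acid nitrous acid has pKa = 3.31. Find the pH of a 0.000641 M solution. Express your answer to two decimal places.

HNO2 ⇌ NO2- + H+
Ka = 10^(−3.31) = 4.90 × 10^-4
From the ICE table, Ka = x²/(0.000641 − x) = 4.90 × 10^-4.
The 5% rule fails; solving x² + Ka·x − Ka·C₀ = 0 exactly:
x = [−0.00049 + √(0.00049² + 1.26e-06)]/2 = 3.67 × 10^-4 M
pH = −log(3.67 × 10^-4) = 3.44

pH = 3.44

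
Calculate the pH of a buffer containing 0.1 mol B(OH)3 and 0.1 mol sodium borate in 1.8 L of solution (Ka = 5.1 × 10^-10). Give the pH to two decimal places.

pH = 9.29

pKa = −log(5.1 × 10^-10) = 9.292
pH = pKa + log([A⁻]/[HA]) = 9.292 + log(0.1/0.1)
pH = 9.292 + (+0.000) = 9.29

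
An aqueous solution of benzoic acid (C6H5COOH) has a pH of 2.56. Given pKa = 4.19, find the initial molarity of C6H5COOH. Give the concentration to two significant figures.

C₀ = 1.2 × 10^-1 M

[H+] = 10^(-2.56) = 2.75 × 10^-3 M = x
Ka = 10^(−4.19) = 6.46 × 10^-5
Ka = x²/(C₀ − x) ⇒ C₀ = x + x²/Ka
C₀ = 2.75 × 10^-3 + (2.75 × 10^-3)²/(6.46 × 10^-5) = 1.20 × 10^-1 M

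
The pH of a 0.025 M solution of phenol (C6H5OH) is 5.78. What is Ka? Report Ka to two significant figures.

Ka = 1.1 × 10^-10

[H+] = 10^(-5.78) = 1.66 × 10^-6 M
At equilibrium [HA] = 0.025 − 1.66 × 10^-6 = 2.50 × 10^-2 M
Ka = [H+][A-]/[HA] = (1.66 × 10^-6)² / 2.50 × 10^-2 = 1.1 × 10^-10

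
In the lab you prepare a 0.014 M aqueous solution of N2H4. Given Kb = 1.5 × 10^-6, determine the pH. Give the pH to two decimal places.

N2H4 + H2O ⇌ N2H5+ + OH-
From the ICE table, Kb = [OH-]²/(0.014 − [OH-]) = 1.5 × 10^-6.
Since Kb ≪ C₀, [OH-] ≈ √(Kb·C₀) = 1.45 × 10^-4 M.
Check: 1% ionized — well under 5%, approximation valid.
pOH = −log(1.45 × 10^-4) = 3.84; pH = 14.00 − 3.84 = 10.16

pH = 10.16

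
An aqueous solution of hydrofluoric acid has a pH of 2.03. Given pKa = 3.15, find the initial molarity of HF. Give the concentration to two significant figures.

[H+] = 10^(-2.03) = 9.33 × 10^-3 M = x
Ka = 10^(−3.15) = 7.08 × 10^-4
Ka = x²/(C₀ − x) ⇒ C₀ = x + x²/Ka
C₀ = 9.33 × 10^-3 + (9.33 × 10^-3)²/(7.08 × 10^-4) = 1.32 × 10^-1 M

C₀ = 1.3 × 10^-1 M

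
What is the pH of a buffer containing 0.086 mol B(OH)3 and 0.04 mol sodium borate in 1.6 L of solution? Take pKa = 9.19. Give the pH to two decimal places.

Using pH = pKa + log([base]/[acid]) with [base]/[acid] = 0.04/0.086:
pH = 9.19 + (-0.332) = 8.86

pH = 8.86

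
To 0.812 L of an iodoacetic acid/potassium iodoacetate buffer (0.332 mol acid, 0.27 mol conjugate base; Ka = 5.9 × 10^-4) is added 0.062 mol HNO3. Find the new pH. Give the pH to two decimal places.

After neutralization: n(ICH2COOH) = 0.394 mol, n(ICH2COO-) = 0.208 mol.
pKa = −log(5.9 × 10^-4) = 3.229
pH = pKa + log([A⁻]/[HA]) = 3.229 + log(0.208/0.394) = 3.229 -0.277

pH = 2.95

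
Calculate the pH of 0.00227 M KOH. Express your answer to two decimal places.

pH = 11.36

KOH is a strong base; [OH-] = 0.00227 M.
pOH = -log(0.00227) = 2.64
pH = 14.00 - 2.64 = 11.36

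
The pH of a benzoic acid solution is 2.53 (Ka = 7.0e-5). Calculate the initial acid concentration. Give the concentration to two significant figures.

C₀ = 1.3 × 10^-1 M

[H+] = 10^(-2.53) = 2.95 × 10^-3 M = x
Ka = x²/(C₀ − x) ⇒ C₀ = x + x²/Ka
C₀ = 2.95 × 10^-3 + (2.95 × 10^-3)²/(7.0 × 10^-5) = 1.27 × 10^-1 M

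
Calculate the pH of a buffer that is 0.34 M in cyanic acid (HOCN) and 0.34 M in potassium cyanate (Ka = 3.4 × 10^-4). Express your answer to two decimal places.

pKa = −log(3.4 × 10^-4) = 3.469
pH = pKa + log([A⁻]/[HA]) = 3.469 + log(0.34/0.34)
pH = 3.469 + (+0.000) = 3.47

pH = 3.47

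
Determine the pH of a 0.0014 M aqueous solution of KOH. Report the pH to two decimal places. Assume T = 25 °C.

pH = 11.15

KOH is a strong base; [OH-] = 0.0014 M.
pOH = -log(0.0014) = 2.85
pH = 14.00 - 2.85 = 11.15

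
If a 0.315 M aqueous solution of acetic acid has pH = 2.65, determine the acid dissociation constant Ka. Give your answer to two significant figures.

[H+] = 10^(-2.65) = 2.24 × 10^-3 M
At equilibrium [HA] = 0.315 − 2.24 × 10^-3 = 3.13 × 10^-1 M
Ka = [H+][A-]/[HA] = (2.24 × 10^-3)² / 3.13 × 10^-1 = 1.6 × 10^-5

Ka = 1.6 × 10^-5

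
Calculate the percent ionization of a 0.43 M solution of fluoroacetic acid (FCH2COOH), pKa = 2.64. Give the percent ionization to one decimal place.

7.0%

FCH2COOH ⇌ FCH2COO- + H+; let x = [H+] at equilibrium.
Ka = 10^(−2.64) = 2.29 × 10^-3
Solve x² + 0.00229x − 0.000985 = 0 → x = 3.03 × 10^-2 M
Fraction ionized = 3.03 × 10^-2 / 0.43 = 0.0705 → 7.0%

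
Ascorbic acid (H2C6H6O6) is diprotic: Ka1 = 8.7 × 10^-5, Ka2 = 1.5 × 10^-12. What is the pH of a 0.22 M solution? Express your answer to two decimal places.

Ka1 ≫ Ka2, so treat the first dissociation as the only significant source of H+.
Ka1 = x²/(0.22 − x) = 8.7 × 10^-5
x ≈ √(8.7 × 10^-5 × 0.22) = 4.37 × 10^-3 M
pH = −log(4.37 × 10^-3) = 2.36

pH = 2.36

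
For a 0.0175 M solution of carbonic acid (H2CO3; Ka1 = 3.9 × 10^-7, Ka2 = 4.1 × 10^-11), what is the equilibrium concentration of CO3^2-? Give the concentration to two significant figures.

4.1 × 10^-11 M

First ionization gives [H+] ≈ [HCO3-] = 8.26 × 10^-5 M.
Second step: Ka2 = [H+][CO3^2-]/[HCO3-] ≈ [CO3^2-] (since [H+] ≈ [HCO3-]).
So [CO3^2-] ≈ Ka2.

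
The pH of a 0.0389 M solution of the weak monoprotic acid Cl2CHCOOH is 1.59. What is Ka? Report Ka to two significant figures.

Ka = 5.0 × 10^-2

[H+] = 10^(-1.59) = 2.57 × 10^-2 M
At equilibrium [HA] = 0.0389 − 2.57 × 10^-2 = 1.32 × 10^-2 M
Ka = [H+][A-]/[HA] = (2.57 × 10^-2)² / 1.32 × 10^-2 = 5.0 × 10^-2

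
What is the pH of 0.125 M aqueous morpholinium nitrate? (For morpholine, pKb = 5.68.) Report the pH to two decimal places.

C4H8ONH2+ is the conjugate acid of the weak base C4H8ONH.
Kb = 10^(−5.68) = 2.09 × 10^-6
Ka = Kw/Kb = 1.0×10^-14 / 2.09 × 10^-6 = 4.78 × 10^-9
From the ICE table, Ka = [H+]²/(0.125 − [H+]) = 4.78 × 10^-9.
Since Ka ≪ C₀, [H+] ≈ √(Ka·C₀) = 2.44 × 10^-5 M.
pH = −log(2.44 × 10^-5) = 4.61

pH = 4.61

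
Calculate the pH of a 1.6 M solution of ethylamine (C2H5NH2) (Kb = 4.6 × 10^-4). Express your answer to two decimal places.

pH = 12.43

C2H5NH2 + H2O ⇌ C2H5NH3+ + OH-
Kb = x²/(1.6 − x) = 4.6 × 10^-4
Since Kb ≪ C₀, x ≈ √(Kb·C₀) = 2.71 × 10^-2 M.
pOH = −log(2.71 × 10^-2) = 1.57; pH = 14.00 − 1.57 = 12.43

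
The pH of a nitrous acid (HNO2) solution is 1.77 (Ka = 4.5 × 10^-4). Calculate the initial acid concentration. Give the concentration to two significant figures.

C₀ = 6.6 × 10^-1 M

[H+] = 10^(-1.77) = 1.70 × 10^-2 M = x
Ka = x²/(C₀ − x) ⇒ C₀ = x + x²/Ka
C₀ = 1.70 × 10^-2 + (1.70 × 10^-2)²/(4.5 × 10^-4) = 6.59 × 10^-1 M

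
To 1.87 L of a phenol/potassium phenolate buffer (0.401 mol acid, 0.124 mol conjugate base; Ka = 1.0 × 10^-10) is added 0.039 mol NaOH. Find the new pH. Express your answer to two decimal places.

OH- converts C6H5OH to C6H5O-: C6H5OH → 0.362 mol, C6H5O- → 0.163 mol.
pKa = −log(1.0 × 10^-10) = 10.000
pH = pKa + log(n_C6H5O-/n_C6H5OH) = 10.000 + log(0.163/0.362) = 10.000 + (-0.347)

pH = 9.65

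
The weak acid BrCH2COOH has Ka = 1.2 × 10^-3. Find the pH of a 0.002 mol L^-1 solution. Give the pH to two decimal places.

pH = 2.97

BrCH2COOH ⇌ BrCH2COO- + H+
From the ICE table, Ka = [H+]²/(0.002 − [H+]) = 1.2 × 10^-3.
Here C₀/Ka ≈ 1.67, so the small-[H+] approximation fails. Use the quadratic:
[H+] = (−Ka + √(Ka² + 4·Ka·C₀))/2 = 1.06 × 10^-3 M
pH = −log[H+] = −log(1.06 × 10^-3) = 2.97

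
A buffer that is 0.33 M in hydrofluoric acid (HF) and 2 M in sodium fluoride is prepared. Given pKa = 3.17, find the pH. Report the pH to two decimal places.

pH = 3.95

Henderson–Hasselbalch: pH = pKa + log([F-]/[HF]) = 3.17 + log(2/0.33)
pH = 3.17 + (+0.783) = 3.95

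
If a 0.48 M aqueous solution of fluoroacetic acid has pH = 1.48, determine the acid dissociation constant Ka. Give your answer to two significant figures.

[H+] = 10^(-1.48) = 3.31 × 10^-2 M
At equilibrium [HA] = 0.48 − 3.31 × 10^-2 = 4.47 × 10^-1 M
Ka = [H+][A-]/[HA] = (3.31 × 10^-2)² / 4.47 × 10^-1 = 2.5 × 10^-3

Ka = 2.5 × 10^-3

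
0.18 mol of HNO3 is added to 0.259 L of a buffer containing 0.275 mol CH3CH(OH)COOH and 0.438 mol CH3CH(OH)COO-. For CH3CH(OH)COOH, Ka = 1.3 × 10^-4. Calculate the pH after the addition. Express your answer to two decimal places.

Added H+ converts CH3CH(OH)COO- to CH3CH(OH)COOH: CH3CH(OH)COOH → 0.455 mol, CH3CH(OH)COO- → 0.258 mol.
pKa = −log(1.3 × 10^-4) = 3.886
Henderson–Hasselbalch with mole ratio 0.258/0.455: pH = 3.886 + (-0.246)

pH = 3.64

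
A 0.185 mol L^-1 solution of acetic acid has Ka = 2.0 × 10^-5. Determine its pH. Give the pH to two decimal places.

pH = 2.72

CH3COOH ⇌ CH3COO- + H+
Ka = [H+]²/(0.185 − [H+]) = 2.0 × 10^-5
Neglecting [H+] in the denominator: [H+] = √(2.0 × 10^-5 × 0.185) = 1.92 × 10^-3 M
pH = −log(1.92 × 10^-3) = 2.72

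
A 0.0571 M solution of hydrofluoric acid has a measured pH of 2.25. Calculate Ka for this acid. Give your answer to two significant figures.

Ka = 6.1 × 10^-4

[H+] = 10^(-2.25) = 5.62 × 10^-3 M
At equilibrium [HA] = 0.0571 − 5.62 × 10^-3 = 5.15 × 10^-2 M
Ka = [H+][A-]/[HA] = (5.62 × 10^-3)² / 5.15 × 10^-2 = 6.1 × 10^-4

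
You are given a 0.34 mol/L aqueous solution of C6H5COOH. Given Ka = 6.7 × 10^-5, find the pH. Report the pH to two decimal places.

pH = 2.32

C6H5COOH ⇌ C6H5COO- + H+
Ka = [H+]²/(0.34 − [H+]) = 6.7 × 10^-5
Neglecting [H+] in the denominator: [H+] = √(6.7 × 10^-5 × 0.34) = 4.77 × 10^-3 M
pH = −log(4.77 × 10^-3) = 2.32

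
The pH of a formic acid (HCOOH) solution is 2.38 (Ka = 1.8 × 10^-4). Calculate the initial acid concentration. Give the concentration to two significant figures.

[H+] = 10^(-2.38) = 4.17 × 10^-3 M = x
Ka = x²/(C₀ − x) ⇒ C₀ = x + x²/Ka
C₀ = 4.17 × 10^-3 + (4.17 × 10^-3)²/(1.8 × 10^-4) = 1.01 × 10^-1 M

C₀ = 1.0 × 10^-1 M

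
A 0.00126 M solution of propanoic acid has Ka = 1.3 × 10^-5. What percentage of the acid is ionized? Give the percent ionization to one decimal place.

9.7%

CH3CH2COOH ⇌ CH3CH2COO- + H+; let x = [H+] at equilibrium.
Ka = x²/(C₀ − x); solving the quadratic gives x = 1.22 × 10^-4 M.
Fraction ionized = 1.22 × 10^-4 / 0.00126 = 0.0968 → 9.7%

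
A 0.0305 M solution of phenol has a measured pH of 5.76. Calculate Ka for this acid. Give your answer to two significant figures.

Ka = 9.9 × 10^-11

[H+] = 10^(-5.76) = 1.74 × 10^-6 M
At equilibrium [HA] = 0.0305 − 1.74 × 10^-6 = 3.05 × 10^-2 M
Ka = [H+][A-]/[HA] = (1.74 × 10^-6)² / 3.05 × 10^-2 = 9.9 × 10^-11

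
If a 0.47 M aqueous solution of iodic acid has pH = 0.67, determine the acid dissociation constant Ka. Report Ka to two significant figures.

Ka = 1.8 × 10^-1

[H+] = 10^(-0.67) = 2.14 × 10^-1 M
At equilibrium [HA] = 0.47 − 2.14 × 10^-1 = 2.56 × 10^-1 M
Ka = [H+][A-]/[HA] = (2.14 × 10^-1)² / 2.56 × 10^-1 = 1.8 × 10^-1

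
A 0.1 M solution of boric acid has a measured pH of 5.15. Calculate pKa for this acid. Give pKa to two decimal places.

pKa = 9.30

[H+] = 10^(-5.15) = 7.08 × 10^-6 M
At equilibrium [HA] = 0.1 − 7.08 × 10^-6 = 1.00 × 10^-1 M
Ka = [H+][A-]/[HA] = (7.08 × 10^-6)² / 1.00 × 10^-1 = 5.01 × 10^-10
pKa = -log(5.01 × 10^-10) = 9.30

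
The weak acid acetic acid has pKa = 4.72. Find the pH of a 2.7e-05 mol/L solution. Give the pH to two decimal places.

CH3COOH ⇌ CH3COO- + H+
Ka = 10^(−4.72) = 1.91 × 10^-5
Let x = [H+] at equilibrium. Ka = x²/(2.7e-05 − x).
x is not negligible relative to C₀; solve x² + 1.91e-05·x − 5.16e-10 = 0.
x = (−Ka + √(Ka² + 4·Ka·C₀))/2 = 1.51 × 10^-5 M
pH = −log[H+] = −log(1.51 × 10^-5) = 4.82

pH = 4.82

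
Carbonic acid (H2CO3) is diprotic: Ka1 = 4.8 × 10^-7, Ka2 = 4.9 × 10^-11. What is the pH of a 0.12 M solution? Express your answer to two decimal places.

pH = 3.62

Ka1 ≫ Ka2, so treat the first dissociation as the only significant source of H+.
Ka1 = x²/(0.12 − x) = 4.8 × 10^-7
x ≈ √(4.8 × 10^-7 × 0.12) = 2.40 × 10^-4 M
pH = −log(2.40 × 10^-4) = 3.62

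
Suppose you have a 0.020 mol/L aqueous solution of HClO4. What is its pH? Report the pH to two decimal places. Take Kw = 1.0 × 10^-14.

pH = 1.70

HClO4 is a strong acid and dissociates completely, so [H+] = 0.020 M.
pH = -log(0.02) = 1.70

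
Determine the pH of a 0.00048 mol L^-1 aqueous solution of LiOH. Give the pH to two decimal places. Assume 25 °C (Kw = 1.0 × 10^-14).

pH = 10.68

LiOH is a strong base; [OH-] = 0.00048 M.
pOH = -log(0.00048) = 3.32
pH = 14.00 - 3.32 = 10.68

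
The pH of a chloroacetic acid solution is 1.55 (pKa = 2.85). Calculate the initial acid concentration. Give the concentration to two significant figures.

C₀ = 5.9 × 10^-1 M

[H+] = 10^(-1.55) = 2.82 × 10^-2 M = x
Ka = 10^(−2.85) = 1.41 × 10^-3
Ka = x²/(C₀ − x) ⇒ C₀ = x + x²/Ka
C₀ = 2.82 × 10^-2 + (2.82 × 10^-2)²/(1.41 × 10^-3) = 5.92 × 10^-1 M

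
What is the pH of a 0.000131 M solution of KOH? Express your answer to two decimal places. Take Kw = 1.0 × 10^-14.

KOH is a strong base; [OH-] = 0.000131 M.
pOH = -log(0.000131) = 3.88
pH = 14.00 - 3.88 = 10.12

pH = 10.12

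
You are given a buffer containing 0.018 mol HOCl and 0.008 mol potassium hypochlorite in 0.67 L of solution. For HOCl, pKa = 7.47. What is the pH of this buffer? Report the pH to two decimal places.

Using pH = pKa + log([base]/[acid]) with [base]/[acid] = 0.008/0.018:
pH = 7.47 + (-0.352) = 7.12

pH = 7.12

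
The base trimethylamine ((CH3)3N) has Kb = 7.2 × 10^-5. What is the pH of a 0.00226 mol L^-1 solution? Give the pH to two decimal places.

(CH3)3N + H2O ⇌ (CH3)3NH+ + OH-
Kb = x²/(0.00226 − x) = 7.2 × 10^-5
x is not negligible relative to C₀; solve x² + 7.2e-05·x − 1.63e-07 = 0.
x = [−7.2e-05 + √(7.2e-05² + 6.51e-07)]/2 = 3.69 × 10^-4 M
pOH = 3.43, so pH = 14.00 − pOH = 10.57

pH = 10.57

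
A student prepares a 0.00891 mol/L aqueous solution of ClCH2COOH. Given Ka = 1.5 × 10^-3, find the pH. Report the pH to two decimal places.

pH = 2.53

ClCH2COOH ⇌ ClCH2COO- + H+
Ka = [H+]²/(0.00891 − [H+]) = 1.5 × 10^-3
[H+] is not negligible relative to C₀; solve [H+]² + 0.0015·[H+] − 1.34e-05 = 0.
[H+] = (−Ka + √(Ka² + 4·Ka·C₀))/2 = 2.98 × 10^-3 M
pH = −log(2.98 × 10^-3) = 2.53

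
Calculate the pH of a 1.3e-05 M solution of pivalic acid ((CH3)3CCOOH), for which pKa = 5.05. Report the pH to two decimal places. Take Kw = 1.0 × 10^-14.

pH = 5.14

(CH3)3CCOOH ⇌ (CH3)3CCOO- + H+
Ka = 10^(−5.05) = 8.91 × 10^-6
From the ICE table, Ka = [H+]²/(1.3e-05 − [H+]) = 8.91 × 10^-6.
The 5% rule fails; solving [H+]² + Ka·[H+] − Ka·C₀ = 0 exactly:
[H+] = [−8.91e-06 + √(8.91e-06² + 4.63e-10)]/2 = 7.19 × 10^-6 M
pH = −log(7.19 × 10^-6) = 5.14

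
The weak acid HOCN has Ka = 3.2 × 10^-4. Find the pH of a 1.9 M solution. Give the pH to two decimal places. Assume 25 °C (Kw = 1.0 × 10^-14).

HOCN ⇌ OCN- + H+
Ka = x²/(1.9 − x) = 3.2 × 10^-4
Neglecting x in the denominator: x = √(3.2 × 10^-4 × 1.9) = 2.47 × 10^-2 M
pH = −log[H+] = −log(2.47 × 10^-2) = 1.61

pH = 1.61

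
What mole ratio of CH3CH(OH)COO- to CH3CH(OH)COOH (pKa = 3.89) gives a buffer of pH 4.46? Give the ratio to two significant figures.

ratio = 3.7

pH = pKa + log(r) ⇒ log(r) = 4.46 − 3.89 = +0.57
r = [CH3CH(OH)COO-]/[CH3CH(OH)COOH] = 10^(+0.57) = 3.72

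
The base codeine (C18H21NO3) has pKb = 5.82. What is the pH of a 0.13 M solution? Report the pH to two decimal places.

pH = 10.65

C18H21NO3 + H2O ⇌ C18H22NO3+ + OH-
Kb = 10^(−5.82) = 1.51 × 10^-6
Kb = x²/(0.13 − x) = 1.51 × 10^-6
Since Kb ≪ C₀, x ≈ √(Kb·C₀) = 4.43 × 10^-4 M.
Check: 0.34% ionized — well under 5%, approximation valid.
pOH = −log(4.43 × 10^-4) = 3.35; pH = 14.00 − 3.35 = 10.65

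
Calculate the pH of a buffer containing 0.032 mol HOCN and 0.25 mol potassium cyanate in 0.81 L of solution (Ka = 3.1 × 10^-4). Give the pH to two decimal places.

pKa = −log(3.1 × 10^-4) = 3.509
Using pH = pKa + log([base]/[acid]) with [base]/[acid] = 0.25/0.032:
pH = 3.509 + (+0.893) = 4.40

pH = 4.40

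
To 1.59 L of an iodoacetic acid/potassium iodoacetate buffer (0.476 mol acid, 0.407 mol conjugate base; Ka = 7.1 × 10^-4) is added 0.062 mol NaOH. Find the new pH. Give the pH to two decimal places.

After neutralization: n(ICH2COOH) = 0.414 mol, n(ICH2COO-) = 0.469 mol.
pKa = −log(7.1 × 10^-4) = 3.149
pH = pKa + log(n_ICH2COO-/n_ICH2COOH) = 3.149 + log(0.469/0.414) = 3.149 + (+0.054)

pH = 3.20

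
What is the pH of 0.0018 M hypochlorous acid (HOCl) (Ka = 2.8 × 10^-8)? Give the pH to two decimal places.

pH = 5.15

HOCl ⇌ OCl- + H+
Let x = [H+] at equilibrium. Ka = x²/(0.0018 − x).
Since Ka ≪ C₀, x ≈ √(Ka·C₀) = 7.10 × 10^-6 M.
pH = −log(7.10 × 10^-6) = 5.15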